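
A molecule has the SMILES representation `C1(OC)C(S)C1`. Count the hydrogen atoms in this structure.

Atom tally by fragment:
  cyclopropane ring core → C:3 H:6
  (− 2 ring H displaced by substituents)
  + OCH3 → C:1 H:3 O:1
  + SH → S:1 H:1
Element totals:
  C: 4
  H: 8
  O: 1
  S: 1

8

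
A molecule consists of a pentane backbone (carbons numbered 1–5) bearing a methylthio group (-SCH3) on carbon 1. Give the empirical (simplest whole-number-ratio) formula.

C6H14S

Atom tally by fragment:
  CH3SCH2 → C:2 H:5 S:1
  CH2 → C:1 H:2
  CH2 → C:1 H:2
  CH2 → C:1 H:2
  CH3 → C:1 H:3
Element totals:
  C: 6
  H: 14
  S: 1
Molecular formula: C6H14S.
gcd of subscripts (6, 14, 1) = 1, so the empirical formula equals the molecular formula.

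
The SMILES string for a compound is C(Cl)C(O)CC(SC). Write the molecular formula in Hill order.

Atom tally by fragment:
  ClCH2 → C:1 H:2 Cl:1
  CH(OH) → C:1 H:2 O:1
  CH2 → C:1 H:2
  CH2SCH3 → C:2 H:5 S:1
Element totals:
  C: 5
  H: 11
  Cl: 1
  O: 1
  S: 1

C5H11ClOS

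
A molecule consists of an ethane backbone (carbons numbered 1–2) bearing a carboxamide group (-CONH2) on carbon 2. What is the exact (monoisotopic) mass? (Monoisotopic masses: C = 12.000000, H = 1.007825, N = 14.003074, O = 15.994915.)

73.0528

Atom tally by fragment:
  CH3 → C:1 H:3
  CH2CONH2 → C:2 H:4 O:1 N:1
Element totals:
  C: 3
  H: 7
  N: 1
  O: 1
Molecular formula: C3H7NO.
  M = 3(12.0) + 7(1.007825) + 14.003074 + 15.994915
    = 36.000000 + 7.054775 + 14.003074 + 15.994915 = 73.052764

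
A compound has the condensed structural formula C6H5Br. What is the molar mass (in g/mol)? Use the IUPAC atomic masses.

157.01 g/mol

Element totals:
  C: 6
  H: 5
  Br: 1
Molecular formula: C6H5Br.
  M = 6(12.011) + 5(1.008) + 79.904
    = 72.066 + 5.040 + 79.904 = 157.010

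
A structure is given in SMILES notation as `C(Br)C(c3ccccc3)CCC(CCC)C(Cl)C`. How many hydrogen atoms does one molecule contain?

24

Atom tally by fragment:
  BrCH2 → C:1 H:2 Br:1
  CH(C6H5) → C:7 H:6
  CH2 → C:1 H:2
  CH2 → C:1 H:2
  CH(CH2CH2CH3) → C:4 H:8
  CH(Cl) → C:1 H:1 Cl:1
  CH3 → C:1 H:3
Element totals:
  C: 16
  H: 24
  Br: 1
  Cl: 1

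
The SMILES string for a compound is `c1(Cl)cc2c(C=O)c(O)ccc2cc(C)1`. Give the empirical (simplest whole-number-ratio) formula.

C12H9ClO2

Atom tally by fragment:
  naphthalene ring system core → C:10 H:8
  (− 4 ring H displaced by substituents)
  + Cl → Cl:1
  + CHO → C:1 H:1 O:1
  + OH → O:1 H:1
  + CH3 → C:1 H:3
Element totals:
  C: 12
  H: 9
  Cl: 1
  O: 2
Molecular formula: C12H9ClO2.
gcd of subscripts (12, 1, 9, 2) = 1, so the empirical formula equals the molecular formula.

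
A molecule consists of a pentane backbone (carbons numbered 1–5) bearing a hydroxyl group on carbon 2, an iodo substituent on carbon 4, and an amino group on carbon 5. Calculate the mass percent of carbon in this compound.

26.22%

Atom tally by fragment:
  CH3 → C:1 H:3
  CH(OH) → C:1 H:2 O:1
  CH2 → C:1 H:2
  CH(I) → C:1 H:1 I:1
  CH2NH2 → C:1 H:4 N:1
Element totals:
  C: 5
  H: 12
  I: 1
  N: 1
  O: 1
Molecular formula: C5H12INO.
Molar mass = 229.061 g/mol.
Mass from C: 5 × 12.011 = 60.055 g/mol.
%C = 60.055 / 229.061 × 100 = 26.22%.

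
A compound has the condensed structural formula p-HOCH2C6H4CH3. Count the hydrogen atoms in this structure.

10

Element totals:
  C: 8
  H: 10
  O: 1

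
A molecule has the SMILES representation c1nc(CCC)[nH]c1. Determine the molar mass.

110.16 g/mol

Atom tally by fragment:
  imidazole ring core → C:3 H:4 N:2
  (− 1 ring H displaced by substituents)
  + CH2CH2CH3 → C:3 H:7
Element totals:
  C: 6
  H: 10
  N: 2
Molecular formula: C6H10N2.
  M = 6(12.011) + 10(1.008) + 2(14.007)
    = 72.066 + 10.080 + 28.014 = 110.160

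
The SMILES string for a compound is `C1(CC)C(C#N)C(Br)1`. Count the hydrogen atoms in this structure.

Atom tally by fragment:
  cyclopropane ring core → C:3 H:6
  (− 3 ring H displaced by substituents)
  + C2H5 → C:2 H:5
  + CN → C:1 N:1
  + Br → Br:1
Element totals:
  C: 6
  H: 8
  Br: 1
  N: 1

8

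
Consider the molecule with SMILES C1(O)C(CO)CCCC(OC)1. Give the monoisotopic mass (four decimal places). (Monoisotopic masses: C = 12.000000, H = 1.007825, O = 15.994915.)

160.1099

Atom tally by fragment:
  cyclohexane ring core → C:6 H:12
  (− 3 ring H displaced by substituents)
  + OH → O:1 H:1
  + CH2OH → C:1 H:3 O:1
  + OCH3 → C:1 H:3 O:1
Element totals:
  C: 8
  H: 16
  O: 3
Molecular formula: C8H16O3.
  M = 8(12.0) + 16(1.007825) + 3(15.994915)
    = 96.000000 + 16.125200 + 47.984745 = 160.109945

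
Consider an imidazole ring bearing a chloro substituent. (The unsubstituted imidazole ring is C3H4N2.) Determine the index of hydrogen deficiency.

Atom tally by fragment:
  imidazole ring core → C:3 H:4 N:2
  (− 1 ring H displaced by substituents)
  + Cl → Cl:1
Element totals:
  C: 3
  H: 3
  Cl: 1
  N: 2
Molecular formula: C3H3ClN2.
DoU = (2C + 2 + N − H − X) / 2 = (2·3 + 2 + 2 − 3 − 1) / 2 = 3.

3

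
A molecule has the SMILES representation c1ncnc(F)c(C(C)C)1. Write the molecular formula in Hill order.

Atom tally by fragment:
  pyrimidine ring core → C:4 H:4 N:2
  (− 2 ring H displaced by substituents)
  + F → F:1
  + CH(CH3)2 → C:3 H:7
Element totals:
  C: 7
  H: 9
  F: 1
  N: 2

C7H9FN2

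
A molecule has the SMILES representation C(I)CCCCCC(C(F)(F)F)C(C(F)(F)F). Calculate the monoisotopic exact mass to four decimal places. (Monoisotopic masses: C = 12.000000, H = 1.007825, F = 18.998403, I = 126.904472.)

376.0123

Atom tally by fragment:
  ICH2 → C:1 H:2 I:1
  CH2 → C:1 H:2
  CH2 → C:1 H:2
  CH2 → C:1 H:2
  CH2 → C:1 H:2
  CH2 → C:1 H:2
  CH(CF3) → C:2 H:1 F:3
  CH2CF3 → C:2 H:2 F:3
Element totals:
  C: 10
  H: 15
  F: 6
  I: 1
Molecular formula: C10H15F6I.
  M = 10(12.0) + 15(1.007825) + 6(18.998403) + 126.904472
    = 120.000000 + 15.117375 + 113.990418 + 126.904472 = 376.012265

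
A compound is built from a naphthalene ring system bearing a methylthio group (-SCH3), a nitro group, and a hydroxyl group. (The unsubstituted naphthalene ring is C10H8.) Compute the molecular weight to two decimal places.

235.26 g/mol

Atom tally by fragment:
  naphthalene ring system core → C:10 H:8
  (− 3 ring H displaced by substituents)
  + SCH3 → C:1 H:3 S:1
  + NO2 → N:1 O:2
  + OH → O:1 H:1
Element totals:
  C: 11
  H: 9
  N: 1
  O: 3
  S: 1
Molecular formula: C11H9NO3S.
  M = 11(12.011) + 9(1.008) + 14.007 + 3(15.999) + 32.06
    = 132.121 + 9.072 + 14.007 + 47.997 + 32.060 = 235.257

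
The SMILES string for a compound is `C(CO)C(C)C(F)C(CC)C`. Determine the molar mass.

162.25 g/mol

Atom tally by fragment:
  HOCH2CH2 → C:2 H:5 O:1
  CH(CH3) → C:2 H:4
  CH(F) → C:1 H:1 F:1
  CH(C2H5) → C:3 H:6
  CH3 → C:1 H:3
Element totals:
  C: 9
  H: 19
  F: 1
  O: 1
Molecular formula: C9H19FO.
  M = 9(12.011) + 19(1.008) + 18.998 + 15.999
    = 108.099 + 19.152 + 18.998 + 15.999 = 162.248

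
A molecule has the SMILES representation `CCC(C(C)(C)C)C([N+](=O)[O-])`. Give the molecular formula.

Atom tally by fragment:
  CH3 → C:1 H:3
  CH2 → C:1 H:2
  CH(C(CH3)3) → C:5 H:10
  CH2NO2 → C:1 H:2 N:1 O:2
Element totals:
  C: 8
  H: 17
  N: 1
  O: 2

C8H17NO2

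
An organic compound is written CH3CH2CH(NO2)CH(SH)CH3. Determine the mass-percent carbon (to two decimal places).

Atom tally by fragment:
  CH3 → C:1 H:3
  CH2 → C:1 H:2
  CH(NO2) → C:1 H:1 N:1 O:2
  CH(SH) → C:1 H:2 S:1
  CH3 → C:1 H:3
Element totals:
  C: 5
  H: 11
  N: 1
  O: 2
  S: 1
Molecular formula: C5H11NO2S.
Molar mass = 149.208 g/mol.
Mass from C: 5 × 12.011 = 60.055 g/mol.
%C = 60.055 / 149.208 × 100 = 40.25%.

40.25%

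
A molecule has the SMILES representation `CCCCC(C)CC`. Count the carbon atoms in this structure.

8

Atom tally by fragment:
  CH3 → C:1 H:3
  CH2 → C:1 H:2
  CH2 → C:1 H:2
  CH2 → C:1 H:2
  CH(CH3) → C:2 H:4
  CH2 → C:1 H:2
  CH3 → C:1 H:3
Element totals:
  C: 8
  H: 18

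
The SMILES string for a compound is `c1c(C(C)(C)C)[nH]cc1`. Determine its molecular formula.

Atom tally by fragment:
  pyrrole ring core → C:4 H:5 N:1
  (− 1 ring H displaced by substituents)
  + C(CH3)3 → C:4 H:9
Element totals:
  C: 8
  H: 13
  N: 1

C8H13N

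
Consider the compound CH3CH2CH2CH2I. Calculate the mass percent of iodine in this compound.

Element totals:
  C: 4
  H: 9
  I: 1
Molecular formula: C4H9I.
Molar mass = 184.020 g/mol.
Mass from I: 1 × 126.904 = 126.904 g/mol.
%I = 126.904 / 184.020 × 100 = 68.96%.

68.96%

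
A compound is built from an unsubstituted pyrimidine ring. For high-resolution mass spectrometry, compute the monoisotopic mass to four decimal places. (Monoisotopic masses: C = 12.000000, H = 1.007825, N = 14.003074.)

Atom tally by fragment:
  pyrimidine ring core → C:4 H:4 N:2
Element totals:
  C: 4
  H: 4
  N: 2
Molecular formula: C4H4N2.
  M = 4(12.0) + 4(1.007825) + 2(14.003074)
    = 48.000000 + 4.031300 + 28.006148 = 80.037448

80.0374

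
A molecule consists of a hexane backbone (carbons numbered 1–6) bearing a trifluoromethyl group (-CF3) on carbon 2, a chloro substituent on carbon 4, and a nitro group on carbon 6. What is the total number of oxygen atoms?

2

Atom tally by fragment:
  CH3 → C:1 H:3
  CH(CF3) → C:2 H:1 F:3
  CH2 → C:1 H:2
  CH(Cl) → C:1 H:1 Cl:1
  CH2 → C:1 H:2
  CH2NO2 → C:1 H:2 N:1 O:2
Element totals:
  C: 7
  H: 11
  Cl: 1
  F: 3
  N: 1
  O: 2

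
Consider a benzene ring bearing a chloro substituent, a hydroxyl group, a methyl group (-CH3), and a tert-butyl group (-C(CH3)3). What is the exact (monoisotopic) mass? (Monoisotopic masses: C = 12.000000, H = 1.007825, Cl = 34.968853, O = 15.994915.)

198.0811

Atom tally by fragment:
  benzene ring core → C:6 H:6
  (− 4 ring H displaced by substituents)
  + Cl → Cl:1
  + OH → O:1 H:1
  + CH3 → C:1 H:3
  + C(CH3)3 → C:4 H:9
Element totals:
  C: 11
  H: 15
  Cl: 1
  O: 1
Molecular formula: C11H15ClO.
  M = 11(12.0) + 15(1.007825) + 34.968853 + 15.994915
    = 132.000000 + 15.117375 + 34.968853 + 15.994915 = 198.081143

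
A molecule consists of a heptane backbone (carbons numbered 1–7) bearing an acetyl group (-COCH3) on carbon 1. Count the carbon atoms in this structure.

9

Atom tally by fragment:
  CH3COCH2 → C:3 H:5 O:1
  CH2 → C:1 H:2
  CH2 → C:1 H:2
  CH2 → C:1 H:2
  CH2 → C:1 H:2
  CH2 → C:1 H:2
  CH3 → C:1 H:3
Element totals:
  C: 9
  H: 18
  O: 1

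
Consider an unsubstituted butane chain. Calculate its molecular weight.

Atom tally by fragment:
  CH3 → C:1 H:3
  CH2 → C:1 H:2
  CH2 → C:1 H:2
  CH3 → C:1 H:3
Element totals:
  C: 4
  H: 10
Molecular formula: C4H10.
  M = 4(12.011) + 10(1.008)
    = 48.044 + 10.080 = 58.124

58.12 g/mol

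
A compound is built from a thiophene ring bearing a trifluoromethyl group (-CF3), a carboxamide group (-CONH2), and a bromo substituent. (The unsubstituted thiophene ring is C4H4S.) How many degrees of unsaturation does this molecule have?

4

Atom tally by fragment:
  thiophene ring core → C:4 H:4 S:1
  (− 3 ring H displaced by substituents)
  + CF3 → C:1 F:3
  + CONH2 → C:1 H:2 O:1 N:1
  + Br → Br:1
Element totals:
  C: 6
  H: 3
  Br: 1
  F: 3
  N: 1
  O: 1
  S: 1
Molecular formula: C6H3BrF3NOS.
DoU = (2C + 2 + N − H − X) / 2 = (2·6 + 2 + 1 − 3 − 4) / 2 = 4.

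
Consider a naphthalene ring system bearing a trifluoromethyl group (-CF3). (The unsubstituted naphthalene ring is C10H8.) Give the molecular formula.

Atom tally by fragment:
  naphthalene ring system core → C:10 H:8
  (− 1 ring H displaced by substituents)
  + CF3 → C:1 F:3
Element totals:
  C: 11
  H: 7
  F: 3

C11H7F3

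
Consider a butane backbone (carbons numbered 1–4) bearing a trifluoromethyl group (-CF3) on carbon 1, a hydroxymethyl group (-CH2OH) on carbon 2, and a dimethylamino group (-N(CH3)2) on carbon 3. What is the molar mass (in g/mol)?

199.22 g/mol

Atom tally by fragment:
  F3CCH2 → C:2 H:2 F:3
  CH(CH2OH) → C:2 H:4 O:1
  CH(N(CH3)2) → C:3 H:7 N:1
  CH3 → C:1 H:3
Element totals:
  C: 8
  H: 16
  F: 3
  N: 1
  O: 1
Molecular formula: C8H16F3NO.
  M = 8(12.011) + 16(1.008) + 3(18.998) + 14.007 + 15.999
    = 96.088 + 16.128 + 56.994 + 14.007 + 15.999 = 199.216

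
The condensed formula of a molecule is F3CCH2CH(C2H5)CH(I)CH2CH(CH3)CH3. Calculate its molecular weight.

322.15 g/mol

Element totals:
  C: 10
  H: 18
  F: 3
  I: 1
Molecular formula: C10H18F3I.
  M = 10(12.011) + 18(1.008) + 3(18.998) + 126.904
    = 120.110 + 18.144 + 56.994 + 126.904 = 322.152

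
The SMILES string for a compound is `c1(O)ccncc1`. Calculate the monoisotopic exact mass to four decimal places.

Atom tally by fragment:
  pyridine ring core → C:5 H:5 N:1
  (− 1 ring H displaced by substituents)
  + OH → O:1 H:1
Element totals:
  C: 5
  H: 5
  N: 1
  O: 1
Molecular formula: C5H5NO.
  M = 5(12.0) + 5(1.007825) + 14.003074 + 15.994915
    = 60.000000 + 5.039125 + 14.003074 + 15.994915 = 95.037114

95.0371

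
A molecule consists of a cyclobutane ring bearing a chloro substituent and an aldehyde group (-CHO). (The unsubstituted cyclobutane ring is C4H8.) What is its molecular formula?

Atom tally by fragment:
  cyclobutane ring core → C:4 H:8
  (− 2 ring H displaced by substituents)
  + Cl → Cl:1
  + CHO → C:1 H:1 O:1
Element totals:
  C: 5
  H: 7
  Cl: 1
  O: 1

C5H7ClO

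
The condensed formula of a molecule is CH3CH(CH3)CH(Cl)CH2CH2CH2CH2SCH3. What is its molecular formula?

C9H19ClS

Element totals:
  C: 9
  H: 19
  Cl: 1
  S: 1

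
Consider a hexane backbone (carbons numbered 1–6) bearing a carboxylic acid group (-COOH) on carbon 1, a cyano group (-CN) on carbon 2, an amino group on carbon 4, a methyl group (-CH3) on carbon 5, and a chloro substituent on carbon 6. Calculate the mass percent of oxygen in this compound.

Atom tally by fragment:
  HOOCCH2 → C:2 H:3 O:2
  CH(CN) → C:2 H:1 N:1
  CH2 → C:1 H:2
  CH(NH2) → C:1 H:3 N:1
  CH(CH3) → C:2 H:4
  CH2Cl → C:1 H:2 Cl:1
Element totals:
  C: 9
  H: 15
  Cl: 1
  N: 2
  O: 2
Molecular formula: C9H15ClN2O2.
Molar mass = 218.681 g/mol.
Mass from O: 2 × 15.999 = 31.998 g/mol.
%O = 31.998 / 218.681 × 100 = 14.63%.

14.63%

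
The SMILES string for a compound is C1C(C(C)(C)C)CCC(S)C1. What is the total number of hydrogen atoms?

20

Atom tally by fragment:
  cyclohexane ring core → C:6 H:12
  (− 2 ring H displaced by substituents)
  + C(CH3)3 → C:4 H:9
  + SH → S:1 H:1
Element totals:
  C: 10
  H: 20
  S: 1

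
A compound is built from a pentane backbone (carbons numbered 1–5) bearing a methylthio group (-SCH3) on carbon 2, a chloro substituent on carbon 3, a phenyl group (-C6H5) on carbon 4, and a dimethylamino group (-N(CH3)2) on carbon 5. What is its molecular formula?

C14H22ClNS

Atom tally by fragment:
  CH3 → C:1 H:3
  CH(SCH3) → C:2 H:4 S:1
  CH(Cl) → C:1 H:1 Cl:1
  CH(C6H5) → C:7 H:6
  CH2N(CH3)2 → C:3 H:8 N:1
Element totals:
  C: 14
  H: 22
  Cl: 1
  N: 1
  S: 1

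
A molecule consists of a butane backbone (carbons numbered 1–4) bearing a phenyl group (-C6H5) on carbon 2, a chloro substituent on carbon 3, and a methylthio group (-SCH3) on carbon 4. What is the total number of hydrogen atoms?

Atom tally by fragment:
  CH3 → C:1 H:3
  CH(C6H5) → C:7 H:6
  CH(Cl) → C:1 H:1 Cl:1
  CH2SCH3 → C:2 H:5 S:1
Element totals:
  C: 11
  H: 15
  Cl: 1
  S: 1

15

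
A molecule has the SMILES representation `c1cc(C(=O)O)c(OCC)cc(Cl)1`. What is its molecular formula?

C9H9ClO3

Atom tally by fragment:
  benzene ring core → C:6 H:6
  (− 3 ring H displaced by substituents)
  + COOH → C:1 H:1 O:2
  + OC2H5 → C:2 H:5 O:1
  + Cl → Cl:1
Element totals:
  C: 9
  H: 9
  Cl: 1
  O: 3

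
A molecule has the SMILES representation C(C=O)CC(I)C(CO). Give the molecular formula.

C6H11IO2

Atom tally by fragment:
  OHCCH2 → C:2 H:3 O:1
  CH2 → C:1 H:2
  CH(I) → C:1 H:1 I:1
  CH2CH2OH → C:2 H:5 O:1
Element totals:
  C: 6
  H: 11
  I: 1
  O: 2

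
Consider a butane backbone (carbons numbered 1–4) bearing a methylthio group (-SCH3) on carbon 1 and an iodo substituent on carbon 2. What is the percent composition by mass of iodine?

Atom tally by fragment:
  CH3SCH2 → C:2 H:5 S:1
  CH(I) → C:1 H:1 I:1
  CH2 → C:1 H:2
  CH3 → C:1 H:3
Element totals:
  C: 5
  H: 11
  I: 1
  S: 1
Molecular formula: C5H11IS.
Molar mass = 230.107 g/mol.
Mass from I: 1 × 126.904 = 126.904 g/mol.
%I = 126.904 / 230.107 × 100 = 55.15%.

55.15%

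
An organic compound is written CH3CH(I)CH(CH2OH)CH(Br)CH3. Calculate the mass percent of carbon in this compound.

Atom tally by fragment:
  CH3 → C:1 H:3
  CH(I) → C:1 H:1 I:1
  CH(CH2OH) → C:2 H:4 O:1
  CH(Br) → C:1 H:1 Br:1
  CH3 → C:1 H:3
Element totals:
  C: 6
  H: 12
  Br: 1
  I: 1
  O: 1
Molecular formula: C6H12BrIO.
Molar mass = 306.969 g/mol.
Mass from C: 6 × 12.011 = 72.066 g/mol.
%C = 72.066 / 306.969 × 100 = 23.48%.

23.48%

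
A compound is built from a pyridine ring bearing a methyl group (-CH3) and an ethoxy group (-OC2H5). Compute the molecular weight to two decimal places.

Atom tally by fragment:
  pyridine ring core → C:5 H:5 N:1
  (− 2 ring H displaced by substituents)
  + CH3 → C:1 H:3
  + OC2H5 → C:2 H:5 O:1
Element totals:
  C: 8
  H: 11
  N: 1
  O: 1
Molecular formula: C8H11NO.
  M = 8(12.011) + 11(1.008) + 14.007 + 15.999
    = 96.088 + 11.088 + 14.007 + 15.999 = 137.182

137.18 g/mol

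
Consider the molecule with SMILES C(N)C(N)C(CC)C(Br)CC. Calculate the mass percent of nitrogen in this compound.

Atom tally by fragment:
  H2NCH2 → C:1 H:4 N:1
  CH(NH2) → C:1 H:3 N:1
  CH(C2H5) → C:3 H:6
  CH(Br) → C:1 H:1 Br:1
  CH2 → C:1 H:2
  CH3 → C:1 H:3
Element totals:
  C: 8
  H: 19
  Br: 1
  N: 2
Molecular formula: C8H19BrN2.
Molar mass = 223.158 g/mol.
Mass from N: 2 × 14.007 = 28.014 g/mol.
%N = 28.014 / 223.158 × 100 = 12.55%.

12.55%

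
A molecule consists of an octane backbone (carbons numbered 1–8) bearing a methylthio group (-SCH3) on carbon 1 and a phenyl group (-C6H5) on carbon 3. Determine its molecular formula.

Atom tally by fragment:
  CH3SCH2 → C:2 H:5 S:1
  CH2 → C:1 H:2
  CH(C6H5) → C:7 H:6
  CH2 → C:1 H:2
  CH2 → C:1 H:2
  CH2 → C:1 H:2
  CH2 → C:1 H:2
  CH3 → C:1 H:3
Element totals:
  C: 15
  H: 24
  S: 1

C15H24S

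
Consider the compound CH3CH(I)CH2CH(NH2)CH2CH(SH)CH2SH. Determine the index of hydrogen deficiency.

0

Element totals:
  C: 7
  H: 16
  I: 1
  N: 1
  S: 2
Molecular formula: C7H16INS2.
DoU = (2C + 2 + N − H − X) / 2 = (2·7 + 2 + 1 − 16 − 1) / 2 = 0.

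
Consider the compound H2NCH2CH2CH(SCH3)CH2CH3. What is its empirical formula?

C6H15NS

Atom tally by fragment:
  H2NCH2 → C:1 H:4 N:1
  CH2 → C:1 H:2
  CH(SCH3) → C:2 H:4 S:1
  CH2 → C:1 H:2
  CH3 → C:1 H:3
Element totals:
  C: 6
  H: 15
  N: 1
  S: 1
Molecular formula: C6H15NS.
gcd of subscripts (6, 15, 1, 1) = 1, so the empirical formula equals the molecular formula.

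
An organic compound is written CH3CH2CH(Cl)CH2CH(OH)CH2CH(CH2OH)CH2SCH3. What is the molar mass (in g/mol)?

240.79 g/mol

Atom tally by fragment:
  CH3 → C:1 H:3
  CH2 → C:1 H:2
  CH(Cl) → C:1 H:1 Cl:1
  CH2 → C:1 H:2
  CH(OH) → C:1 H:2 O:1
  CH2 → C:1 H:2
  CH(CH2OH) → C:2 H:4 O:1
  CH2SCH3 → C:2 H:5 S:1
Element totals:
  C: 10
  H: 21
  Cl: 1
  O: 2
  S: 1
Molecular formula: C10H21ClO2S.
  M = 10(12.011) + 21(1.008) + 35.45 + 2(15.999) + 32.06
    = 120.110 + 21.168 + 35.450 + 31.998 + 32.060 = 240.786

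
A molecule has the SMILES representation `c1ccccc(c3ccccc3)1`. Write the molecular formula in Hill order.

Atom tally by fragment:
  benzene ring core → C:6 H:6
  (− 1 ring H displaced by substituents)
  + C6H5 → C:6 H:5
Element totals:
  C: 12
  H: 10

C12H10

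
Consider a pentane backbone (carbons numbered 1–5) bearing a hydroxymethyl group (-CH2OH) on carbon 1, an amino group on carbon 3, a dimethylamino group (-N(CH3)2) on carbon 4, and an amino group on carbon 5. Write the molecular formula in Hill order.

C8H21N3O

Atom tally by fragment:
  HOCH2CH2 → C:2 H:5 O:1
  CH2 → C:1 H:2
  CH(NH2) → C:1 H:3 N:1
  CH(N(CH3)2) → C:3 H:7 N:1
  CH2NH2 → C:1 H:4 N:1
Element totals:
  C: 8
  H: 21
  N: 3
  O: 1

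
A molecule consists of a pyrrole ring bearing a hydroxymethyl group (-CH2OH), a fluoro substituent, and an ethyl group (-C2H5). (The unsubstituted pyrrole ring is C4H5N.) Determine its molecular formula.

Atom tally by fragment:
  pyrrole ring core → C:4 H:5 N:1
  (− 3 ring H displaced by substituents)
  + CH2OH → C:1 H:3 O:1
  + F → F:1
  + C2H5 → C:2 H:5
Element totals:
  C: 7
  H: 10
  F: 1
  N: 1
  O: 1

C7H10FNO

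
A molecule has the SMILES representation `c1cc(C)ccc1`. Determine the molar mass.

92.14 g/mol

Atom tally by fragment:
  benzene ring core → C:6 H:6
  (− 1 ring H displaced by substituents)
  + CH3 → C:1 H:3
Element totals:
  C: 7
  H: 8
Molecular formula: C7H8.
  M = 7(12.011) + 8(1.008)
    = 84.077 + 8.064 = 92.141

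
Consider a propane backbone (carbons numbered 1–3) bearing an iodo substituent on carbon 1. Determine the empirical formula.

Atom tally by fragment:
  ICH2 → C:1 H:2 I:1
  CH2 → C:1 H:2
  CH3 → C:1 H:3
Element totals:
  C: 3
  H: 7
  I: 1
Molecular formula: C3H7I.
gcd of subscripts (3, 7, 1) = 1, so the empirical formula equals the molecular formula.

C3H7I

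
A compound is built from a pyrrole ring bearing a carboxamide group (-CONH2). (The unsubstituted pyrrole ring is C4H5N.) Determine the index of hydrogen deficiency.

Atom tally by fragment:
  pyrrole ring core → C:4 H:5 N:1
  (− 1 ring H displaced by substituents)
  + CONH2 → C:1 H:2 O:1 N:1
Element totals:
  C: 5
  H: 6
  N: 2
  O: 1
Molecular formula: C5H6N2O.
DoU = (2C + 2 + N − H − X) / 2 = (2·5 + 2 + 2 − 6 − 0) / 2 = 4.

4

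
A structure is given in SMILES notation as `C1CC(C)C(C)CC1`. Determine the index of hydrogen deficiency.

Atom tally by fragment:
  cyclohexane ring core → C:6 H:12
  (− 2 ring H displaced by substituents)
  + CH3 → C:1 H:3
  + CH3 → C:1 H:3
Element totals:
  C: 8
  H: 16
Molecular formula: C8H16.
DoU = (2C + 2 + N − H − X) / 2 = (2·8 + 2 + 0 − 16 − 0) / 2 = 1.

1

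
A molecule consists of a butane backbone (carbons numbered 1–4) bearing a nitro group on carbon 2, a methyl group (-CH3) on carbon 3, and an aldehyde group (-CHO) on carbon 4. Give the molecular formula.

Atom tally by fragment:
  CH3 → C:1 H:3
  CH(NO2) → C:1 H:1 N:1 O:2
  CH(CH3) → C:2 H:4
  CH2CHO → C:2 H:3 O:1
Element totals:
  C: 6
  H: 11
  N: 1
  O: 3

C6H11NO3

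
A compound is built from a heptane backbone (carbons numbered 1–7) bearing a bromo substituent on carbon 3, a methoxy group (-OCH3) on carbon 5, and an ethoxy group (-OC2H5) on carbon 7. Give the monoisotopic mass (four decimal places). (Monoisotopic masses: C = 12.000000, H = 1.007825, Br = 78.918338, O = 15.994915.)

252.0725

Atom tally by fragment:
  CH3 → C:1 H:3
  CH2 → C:1 H:2
  CH(Br) → C:1 H:1 Br:1
  CH2 → C:1 H:2
  CH(OCH3) → C:2 H:4 O:1
  CH2 → C:1 H:2
  CH2OC2H5 → C:3 H:7 O:1
Element totals:
  C: 10
  H: 21
  Br: 1
  O: 2
Molecular formula: C10H21BrO2.
  M = 10(12.0) + 21(1.007825) + 78.918338 + 2(15.994915)
    = 120.000000 + 21.164325 + 78.918338 + 31.989830 = 252.072493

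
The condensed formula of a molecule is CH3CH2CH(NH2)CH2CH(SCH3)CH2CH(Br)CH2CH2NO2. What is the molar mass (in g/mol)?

Element totals:
  C: 10
  H: 21
  Br: 1
  N: 2
  O: 2
  S: 1
Molecular formula: C10H21BrN2O2S.
  M = 10(12.011) + 21(1.008) + 79.904 + 2(14.007) + 2(15.999) + 32.06
    = 120.110 + 21.168 + 79.904 + 28.014 + 31.998 + 32.060 = 313.254

313.25 g/mol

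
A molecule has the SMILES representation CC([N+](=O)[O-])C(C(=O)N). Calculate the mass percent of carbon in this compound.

36.36%

Atom tally by fragment:
  CH3 → C:1 H:3
  CH(NO2) → C:1 H:1 N:1 O:2
  CH2CONH2 → C:2 H:4 O:1 N:1
Element totals:
  C: 4
  H: 8
  N: 2
  O: 3
Molecular formula: C4H8N2O3.
Molar mass = 132.119 g/mol.
Mass from C: 4 × 12.011 = 48.044 g/mol.
%C = 48.044 / 132.119 × 100 = 36.36%.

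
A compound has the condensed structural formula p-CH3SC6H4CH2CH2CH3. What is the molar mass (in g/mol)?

166.28 g/mol

Element totals:
  C: 10
  H: 14
  S: 1
Molecular formula: C10H14S.
  M = 10(12.011) + 14(1.008) + 32.06
    = 120.110 + 14.112 + 32.060 = 166.282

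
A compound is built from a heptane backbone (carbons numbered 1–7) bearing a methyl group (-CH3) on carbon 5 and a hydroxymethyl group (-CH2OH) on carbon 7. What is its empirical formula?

C9H20O

Atom tally by fragment:
  CH3 → C:1 H:3
  CH2 → C:1 H:2
  CH2 → C:1 H:2
  CH2 → C:1 H:2
  CH(CH3) → C:2 H:4
  CH2 → C:1 H:2
  CH2CH2OH → C:2 H:5 O:1
Element totals:
  C: 9
  H: 20
  O: 1
Molecular formula: C9H20O.
gcd of subscripts (9, 20, 1) = 1, so the empirical formula equals the molecular formula.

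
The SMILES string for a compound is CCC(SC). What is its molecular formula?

Atom tally by fragment:
  CH3 → C:1 H:3
  CH2 → C:1 H:2
  CH2SCH3 → C:2 H:5 S:1
Element totals:
  C: 4
  H: 10
  S: 1

C4H10S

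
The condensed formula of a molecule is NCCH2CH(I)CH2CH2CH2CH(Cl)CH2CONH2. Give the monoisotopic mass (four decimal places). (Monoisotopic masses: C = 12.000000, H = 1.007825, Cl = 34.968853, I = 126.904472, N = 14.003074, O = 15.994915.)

Atom tally by fragment:
  NCCH2 → C:2 H:2 N:1
  CH(I) → C:1 H:1 I:1
  CH2 → C:1 H:2
  CH2 → C:1 H:2
  CH2 → C:1 H:2
  CH(Cl) → C:1 H:1 Cl:1
  CH2CONH2 → C:2 H:4 O:1 N:1
Element totals:
  C: 9
  H: 14
  Cl: 1
  I: 1
  N: 2
  O: 1
Molecular formula: C9H14ClIN2O.
  M = 9(12.0) + 14(1.007825) + 34.968853 + 126.904472 + 2(14.003074) + 15.994915
    = 108.000000 + 14.109550 + 34.968853 + 126.904472 + 28.006148 + 15.994915 = 327.983938

327.9839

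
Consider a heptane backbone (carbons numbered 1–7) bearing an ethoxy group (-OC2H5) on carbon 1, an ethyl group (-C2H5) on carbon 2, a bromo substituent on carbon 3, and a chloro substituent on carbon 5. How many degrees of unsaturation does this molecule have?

0

Atom tally by fragment:
  C2H5OCH2 → C:3 H:7 O:1
  CH(C2H5) → C:3 H:6
  CH(Br) → C:1 H:1 Br:1
  CH2 → C:1 H:2
  CH(Cl) → C:1 H:1 Cl:1
  CH2 → C:1 H:2
  CH3 → C:1 H:3
Element totals:
  C: 11
  H: 22
  Br: 1
  Cl: 1
  O: 1
Molecular formula: C11H22BrClO.
DoU = (2C + 2 + N − H − X) / 2 = (2·11 + 2 + 0 − 22 − 2) / 2 = 0.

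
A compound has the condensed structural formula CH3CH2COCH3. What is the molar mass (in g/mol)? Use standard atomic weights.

72.11 g/mol

Element totals:
  C: 4
  H: 8
  O: 1
Molecular formula: C4H8O.
  M = 4(12.011) + 8(1.008) + 15.999
    = 48.044 + 8.064 + 15.999 = 72.107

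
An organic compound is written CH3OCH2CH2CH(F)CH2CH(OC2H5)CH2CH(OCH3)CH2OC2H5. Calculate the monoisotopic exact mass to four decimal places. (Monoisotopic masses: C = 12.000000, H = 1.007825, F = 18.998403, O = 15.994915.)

Element totals:
  C: 14
  H: 29
  F: 1
  O: 4
Molecular formula: C14H29FO4.
  M = 14(12.0) + 29(1.007825) + 18.998403 + 4(15.994915)
    = 168.000000 + 29.226925 + 18.998403 + 63.979660 = 280.204988

280.2050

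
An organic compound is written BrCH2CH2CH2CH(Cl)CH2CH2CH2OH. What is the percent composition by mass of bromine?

Atom tally by fragment:
  BrCH2 → C:1 H:2 Br:1
  CH2 → C:1 H:2
  CH2 → C:1 H:2
  CH(Cl) → C:1 H:1 Cl:1
  CH2 → C:1 H:2
  CH2CH2OH → C:2 H:5 O:1
Element totals:
  C: 7
  H: 14
  Br: 1
  Cl: 1
  O: 1
Molecular formula: C7H14BrClO.
Molar mass = 229.542 g/mol.
Mass from Br: 1 × 79.904 = 79.904 g/mol.
%Br = 79.904 / 229.542 × 100 = 34.81%.

34.81%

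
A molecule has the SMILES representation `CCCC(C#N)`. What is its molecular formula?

Atom tally by fragment:
  CH3 → C:1 H:3
  CH2 → C:1 H:2
  CH2 → C:1 H:2
  CH2CN → C:2 H:2 N:1
Element totals:
  C: 5
  H: 9
  N: 1

C5H9N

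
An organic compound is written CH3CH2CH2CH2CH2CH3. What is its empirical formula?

Atom tally by fragment:
  CH3 → C:1 H:3
  CH2 → C:1 H:2
  CH2 → C:1 H:2
  CH2 → C:1 H:2
  CH2 → C:1 H:2
  CH3 → C:1 H:3
Element totals:
  C: 6
  H: 14
Molecular formula: C6H14.
gcd of subscripts = 2; dividing each by 2:
  C: 6/2 = 3
  H: 14/2 = 7

C3H7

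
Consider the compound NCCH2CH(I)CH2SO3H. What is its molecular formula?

C4H6INO3S

Element totals:
  C: 4
  H: 6
  I: 1
  N: 1
  O: 3
  S: 1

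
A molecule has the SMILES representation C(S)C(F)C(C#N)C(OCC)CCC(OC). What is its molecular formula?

C11H20FNO2S

Atom tally by fragment:
  HSCH2 → C:1 H:3 S:1
  CH(F) → C:1 H:1 F:1
  CH(CN) → C:2 H:1 N:1
  CH(OC2H5) → C:3 H:6 O:1
  CH2 → C:1 H:2
  CH2 → C:1 H:2
  CH2OCH3 → C:2 H:5 O:1
Element totals:
  C: 11
  H: 20
  F: 1
  N: 1
  O: 2
  S: 1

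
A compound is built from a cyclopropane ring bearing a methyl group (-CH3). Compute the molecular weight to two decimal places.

Atom tally by fragment:
  cyclopropane ring core → C:3 H:6
  (− 1 ring H displaced by substituents)
  + CH3 → C:1 H:3
Element totals:
  C: 4
  H: 8
Molecular formula: C4H8.
  M = 4(12.011) + 8(1.008)
    = 48.044 + 8.064 = 56.108

56.11 g/mol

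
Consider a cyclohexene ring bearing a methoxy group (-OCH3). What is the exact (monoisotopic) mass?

112.0888

Atom tally by fragment:
  cyclohexene ring core → C:6 H:10
  (− 1 ring H displaced by substituents)
  + OCH3 → C:1 H:3 O:1
Element totals:
  C: 7
  H: 12
  O: 1
Molecular formula: C7H12O.
  M = 7(12.0) + 12(1.007825) + 15.994915
    = 84.000000 + 12.093900 + 15.994915 = 112.088815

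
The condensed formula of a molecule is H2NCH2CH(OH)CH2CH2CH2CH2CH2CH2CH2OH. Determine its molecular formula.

C9H21NO2

Element totals:
  C: 9
  H: 21
  N: 1
  O: 2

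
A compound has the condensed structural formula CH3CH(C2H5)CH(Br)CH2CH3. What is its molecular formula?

C7H15Br

Element totals:
  C: 7
  H: 15
  Br: 1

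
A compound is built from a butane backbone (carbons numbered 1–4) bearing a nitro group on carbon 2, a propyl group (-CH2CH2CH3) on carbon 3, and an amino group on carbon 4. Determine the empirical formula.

C7H16N2O2

Atom tally by fragment:
  CH3 → C:1 H:3
  CH(NO2) → C:1 H:1 N:1 O:2
  CH(CH2CH2CH3) → C:4 H:8
  CH2NH2 → C:1 H:4 N:1
Element totals:
  C: 7
  H: 16
  N: 2
  O: 2
Molecular formula: C7H16N2O2.
gcd of subscripts (7, 16, 2, 2) = 1, so the empirical formula equals the molecular formula.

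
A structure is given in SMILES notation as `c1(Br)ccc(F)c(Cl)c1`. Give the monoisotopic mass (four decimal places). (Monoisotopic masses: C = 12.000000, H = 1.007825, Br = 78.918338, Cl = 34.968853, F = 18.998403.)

207.9091

Atom tally by fragment:
  benzene ring core → C:6 H:6
  (− 3 ring H displaced by substituents)
  + Br → Br:1
  + F → F:1
  + Cl → Cl:1
Element totals:
  C: 6
  H: 3
  Br: 1
  Cl: 1
  F: 1
Molecular formula: C6H3BrClF.
  M = 6(12.0) + 3(1.007825) + 78.918338 + 34.968853 + 18.998403
    = 72.000000 + 3.023475 + 78.918338 + 34.968853 + 18.998403 = 207.909069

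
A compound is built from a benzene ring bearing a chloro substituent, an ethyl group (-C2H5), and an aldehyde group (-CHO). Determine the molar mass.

168.62 g/mol

Atom tally by fragment:
  benzene ring core → C:6 H:6
  (− 3 ring H displaced by substituents)
  + Cl → Cl:1
  + C2H5 → C:2 H:5
  + CHO → C:1 H:1 O:1
Element totals:
  C: 9
  H: 9
  Cl: 1
  O: 1
Molecular formula: C9H9ClO.
  M = 9(12.011) + 9(1.008) + 35.45 + 15.999
    = 108.099 + 9.072 + 35.450 + 15.999 = 168.620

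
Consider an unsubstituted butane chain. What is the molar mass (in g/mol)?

58.12 g/mol

Atom tally by fragment:
  CH3 → C:1 H:3
  CH2 → C:1 H:2
  CH2 → C:1 H:2
  CH3 → C:1 H:3
Element totals:
  C: 4
  H: 10
Molecular formula: C4H10.
  M = 4(12.011) + 10(1.008)
    = 48.044 + 10.080 = 58.124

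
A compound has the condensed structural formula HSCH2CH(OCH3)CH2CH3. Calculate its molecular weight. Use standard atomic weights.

120.21 g/mol

Element totals:
  C: 5
  H: 12
  O: 1
  S: 1
Molecular formula: C5H12OS.
  M = 5(12.011) + 12(1.008) + 15.999 + 32.06
    = 60.055 + 12.096 + 15.999 + 32.060 = 120.210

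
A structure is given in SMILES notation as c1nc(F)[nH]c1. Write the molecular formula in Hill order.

Atom tally by fragment:
  imidazole ring core → C:3 H:4 N:2
  (− 1 ring H displaced by substituents)
  + F → F:1
Element totals:
  C: 3
  H: 3
  F: 1
  N: 2

C3H3FN2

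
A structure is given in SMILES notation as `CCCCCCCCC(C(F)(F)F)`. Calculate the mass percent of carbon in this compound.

61.20%

Atom tally by fragment:
  CH3 → C:1 H:3
  CH2 → C:1 H:2
  CH2 → C:1 H:2
  CH2 → C:1 H:2
  CH2 → C:1 H:2
  CH2 → C:1 H:2
  CH2 → C:1 H:2
  CH2 → C:1 H:2
  CH2CF3 → C:2 H:2 F:3
Element totals:
  C: 10
  H: 19
  F: 3
Molecular formula: C10H19F3.
Molar mass = 196.256 g/mol.
Mass from C: 10 × 12.011 = 120.110 g/mol.
%C = 120.110 / 196.256 × 100 = 61.20%.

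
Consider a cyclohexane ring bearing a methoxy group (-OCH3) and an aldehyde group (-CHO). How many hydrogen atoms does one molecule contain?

Atom tally by fragment:
  cyclohexane ring core → C:6 H:12
  (− 2 ring H displaced by substituents)
  + OCH3 → C:1 H:3 O:1
  + CHO → C:1 H:1 O:1
Element totals:
  C: 8
  H: 14
  O: 2

14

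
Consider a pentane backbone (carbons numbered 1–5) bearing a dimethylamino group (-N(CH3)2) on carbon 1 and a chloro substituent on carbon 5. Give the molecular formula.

C7H16ClN

Atom tally by fragment:
  (CH3)2NCH2 → C:3 H:8 N:1
  CH2 → C:1 H:2
  CH2 → C:1 H:2
  CH2 → C:1 H:2
  CH2Cl → C:1 H:2 Cl:1
Element totals:
  C: 7
  H: 16
  Cl: 1
  N: 1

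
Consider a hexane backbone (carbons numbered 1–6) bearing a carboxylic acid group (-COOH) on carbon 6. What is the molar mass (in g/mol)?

Atom tally by fragment:
  CH3 → C:1 H:3
  CH2 → C:1 H:2
  CH2 → C:1 H:2
  CH2 → C:1 H:2
  CH2 → C:1 H:2
  CH2COOH → C:2 H:3 O:2
Element totals:
  C: 7
  H: 14
  O: 2
Molecular formula: C7H14O2.
  M = 7(12.011) + 14(1.008) + 2(15.999)
    = 84.077 + 14.112 + 31.998 = 130.187

130.19 g/mol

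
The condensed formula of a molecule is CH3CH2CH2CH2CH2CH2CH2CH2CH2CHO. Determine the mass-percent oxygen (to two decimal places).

Element totals:
  C: 10
  H: 20
  O: 1
Molecular formula: C10H20O.
Molar mass = 156.269 g/mol.
Mass from O: 1 × 15.999 = 15.999 g/mol.
%O = 15.999 / 156.269 × 100 = 10.24%.

10.24%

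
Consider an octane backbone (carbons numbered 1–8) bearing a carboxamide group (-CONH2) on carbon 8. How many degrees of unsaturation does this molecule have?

1

Atom tally by fragment:
  CH3 → C:1 H:3
  CH2 → C:1 H:2
  CH2 → C:1 H:2
  CH2 → C:1 H:2
  CH2 → C:1 H:2
  CH2 → C:1 H:2
  CH2 → C:1 H:2
  CH2CONH2 → C:2 H:4 O:1 N:1
Element totals:
  C: 9
  H: 19
  N: 1
  O: 1
Molecular formula: C9H19NO.
DoU = (2C + 2 + N − H − X) / 2 = (2·9 + 2 + 1 − 19 − 0) / 2 = 1.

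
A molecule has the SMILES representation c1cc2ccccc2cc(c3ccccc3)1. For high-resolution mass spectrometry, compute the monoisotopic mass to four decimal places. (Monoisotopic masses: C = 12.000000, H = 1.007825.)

204.0939

Atom tally by fragment:
  naphthalene ring system core → C:10 H:8
  (− 1 ring H displaced by substituents)
  + C6H5 → C:6 H:5
Element totals:
  C: 16
  H: 12
Molecular formula: C16H12.
  M = 16(12.0) + 12(1.007825)
    = 192.000000 + 12.093900 = 204.093900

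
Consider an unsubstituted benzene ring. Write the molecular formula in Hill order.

Atom tally by fragment:
  benzene ring core → C:6 H:6
Element totals:
  C: 6
  H: 6

C6H6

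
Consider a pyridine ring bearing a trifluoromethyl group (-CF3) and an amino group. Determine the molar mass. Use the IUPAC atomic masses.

Atom tally by fragment:
  pyridine ring core → C:5 H:5 N:1
  (− 2 ring H displaced by substituents)
  + CF3 → C:1 F:3
  + NH2 → N:1 H:2
Element totals:
  C: 6
  H: 5
  F: 3
  N: 2
Molecular formula: C6H5F3N2.
  M = 6(12.011) + 5(1.008) + 3(18.998) + 2(14.007)
    = 72.066 + 5.040 + 56.994 + 28.014 = 162.114

162.11 g/mol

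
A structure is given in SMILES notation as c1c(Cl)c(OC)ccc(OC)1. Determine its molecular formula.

C8H9ClO2

Atom tally by fragment:
  benzene ring core → C:6 H:6
  (− 3 ring H displaced by substituents)
  + Cl → Cl:1
  + OCH3 → C:1 H:3 O:1
  + OCH3 → C:1 H:3 O:1
Element totals:
  C: 8
  H: 9
  Cl: 1
  O: 2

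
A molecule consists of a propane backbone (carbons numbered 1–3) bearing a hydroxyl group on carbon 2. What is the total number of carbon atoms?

Atom tally by fragment:
  CH3 → C:1 H:3
  CH(OH) → C:1 H:2 O:1
  CH3 → C:1 H:3
Element totals:
  C: 3
  H: 8
  O: 1

3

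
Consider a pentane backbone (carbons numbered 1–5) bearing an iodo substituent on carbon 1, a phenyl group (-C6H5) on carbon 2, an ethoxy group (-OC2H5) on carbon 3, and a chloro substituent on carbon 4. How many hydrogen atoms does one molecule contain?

18

Atom tally by fragment:
  ICH2 → C:1 H:2 I:1
  CH(C6H5) → C:7 H:6
  CH(OC2H5) → C:3 H:6 O:1
  CH(Cl) → C:1 H:1 Cl:1
  CH3 → C:1 H:3
Element totals:
  C: 13
  H: 18
  Cl: 1
  I: 1
  O: 1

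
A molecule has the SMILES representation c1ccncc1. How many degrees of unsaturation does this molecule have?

4

Atom tally by fragment:
  pyridine ring core → C:5 H:5 N:1
Element totals:
  C: 5
  H: 5
  N: 1
Molecular formula: C5H5N.
DoU = (2C + 2 + N − H − X) / 2 = (2·5 + 2 + 1 − 5 − 0) / 2 = 4.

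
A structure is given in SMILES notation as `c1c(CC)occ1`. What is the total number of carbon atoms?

6

Atom tally by fragment:
  furan ring core → C:4 H:4 O:1
  (− 1 ring H displaced by substituents)
  + C2H5 → C:2 H:5
Element totals:
  C: 6
  H: 8
  O: 1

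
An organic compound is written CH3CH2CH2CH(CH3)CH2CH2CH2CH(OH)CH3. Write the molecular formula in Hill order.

Element totals:
  C: 10
  H: 22
  O: 1

C10H22O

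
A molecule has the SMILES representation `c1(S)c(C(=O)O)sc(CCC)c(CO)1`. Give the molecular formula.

C9H12O3S2

Atom tally by fragment:
  thiophene ring core → C:4 H:4 S:1
  (− 4 ring H displaced by substituents)
  + SH → S:1 H:1
  + COOH → C:1 H:1 O:2
  + CH2CH2CH3 → C:3 H:7
  + CH2OH → C:1 H:3 O:1
Element totals:
  C: 9
  H: 12
  O: 3
  S: 2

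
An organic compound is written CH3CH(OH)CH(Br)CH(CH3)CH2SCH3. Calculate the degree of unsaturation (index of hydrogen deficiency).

Atom tally by fragment:
  CH3 → C:1 H:3
  CH(OH) → C:1 H:2 O:1
  CH(Br) → C:1 H:1 Br:1
  CH(CH3) → C:2 H:4
  CH2SCH3 → C:2 H:5 S:1
Element totals:
  C: 7
  H: 15
  Br: 1
  O: 1
  S: 1
Molecular formula: C7H15BrOS.
DoU = (2C + 2 + N − H − X) / 2 = (2·7 + 2 + 0 − 15 − 1) / 2 = 0.

0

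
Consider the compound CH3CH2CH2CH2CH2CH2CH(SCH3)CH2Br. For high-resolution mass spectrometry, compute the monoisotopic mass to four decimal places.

238.0391

Element totals:
  C: 9
  H: 19
  Br: 1
  S: 1
Molecular formula: C9H19BrS.
  M = 9(12.0) + 19(1.007825) + 78.918338 + 31.972071
    = 108.000000 + 19.148675 + 78.918338 + 31.972071 = 238.039084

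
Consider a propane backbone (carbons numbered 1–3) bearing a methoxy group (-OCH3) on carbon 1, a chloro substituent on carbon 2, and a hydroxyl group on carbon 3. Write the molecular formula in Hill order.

C4H9ClO2

Atom tally by fragment:
  CH3OCH2 → C:2 H:5 O:1
  CH(Cl) → C:1 H:1 Cl:1
  CH2OH → C:1 H:3 O:1
Element totals:
  C: 4
  H: 9
  Cl: 1
  O: 2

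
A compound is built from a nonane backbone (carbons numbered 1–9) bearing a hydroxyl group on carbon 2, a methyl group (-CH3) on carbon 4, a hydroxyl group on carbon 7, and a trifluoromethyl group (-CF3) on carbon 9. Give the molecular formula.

Atom tally by fragment:
  CH3 → C:1 H:3
  CH(OH) → C:1 H:2 O:1
  CH2 → C:1 H:2
  CH(CH3) → C:2 H:4
  CH2 → C:1 H:2
  CH2 → C:1 H:2
  CH(OH) → C:1 H:2 O:1
  CH2 → C:1 H:2
  CH2CF3 → C:2 H:2 F:3
Element totals:
  C: 11
  H: 21
  F: 3
  O: 2

C11H21F3O2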